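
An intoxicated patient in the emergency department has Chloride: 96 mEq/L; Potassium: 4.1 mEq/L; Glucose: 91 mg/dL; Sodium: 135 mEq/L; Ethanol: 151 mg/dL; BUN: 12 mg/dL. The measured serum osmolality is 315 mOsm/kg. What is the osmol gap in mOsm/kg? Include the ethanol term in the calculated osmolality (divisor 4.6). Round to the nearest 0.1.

Calculated osmolality = 2·Na + glucose/18 + BUN/2.8 + ethanol/4.6
= 2·135 + 91/18 + 12/2.8 + 151/4.6
= 270 + 5.06 + 4.29 + 32.83
= 312.18 mOsm/kg ≈ 312.2 mOsm/kg
Osmolar gap = measured − calculated = 315 − 312.2 = 2.8 mOsm/kg

2.8 mOsm/kg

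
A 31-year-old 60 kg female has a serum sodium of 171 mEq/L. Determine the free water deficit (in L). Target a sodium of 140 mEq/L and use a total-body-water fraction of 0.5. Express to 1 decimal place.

6.6 L

TBW = 0.5 · 60 = 30 L
Free water deficit = TBW · (Na/140 − 1)
= 30 · (171/140 − 1)
= 30 · 0.2214
= 6.64 L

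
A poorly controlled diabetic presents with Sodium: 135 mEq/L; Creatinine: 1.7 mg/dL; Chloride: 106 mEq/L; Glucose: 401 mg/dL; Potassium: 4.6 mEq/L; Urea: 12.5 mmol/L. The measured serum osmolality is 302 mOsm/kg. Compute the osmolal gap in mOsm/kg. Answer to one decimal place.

-2.8 mOsm/kg

Calculated osmolality = 2·Na + glucose/18 + urea
= 2·135 + 401/18 + 12.5
= 270 + 22.28 + 12.50
= 304.78 mOsm/kg ≈ 304.8 mOsm/kg
Osmolar gap = measured − calculated = 302 − 304.8 = -2.8 mOsm/kg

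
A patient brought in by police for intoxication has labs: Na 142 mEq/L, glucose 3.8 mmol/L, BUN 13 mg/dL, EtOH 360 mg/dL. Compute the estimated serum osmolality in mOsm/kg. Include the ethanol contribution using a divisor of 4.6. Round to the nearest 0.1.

370.7 mOsm/kg

Calculated osmolality = 2·Na + glucose + BUN/2.8 + ethanol/4.6
= 2·142 + 3.8 + 13/2.8 + 360/4.6
= 284 + 3.80 + 4.64 + 78.26
= 370.7 mOsm/kg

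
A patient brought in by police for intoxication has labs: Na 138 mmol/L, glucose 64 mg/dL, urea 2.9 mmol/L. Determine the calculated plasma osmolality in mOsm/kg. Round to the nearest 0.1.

282.5 mOsm/kg

Calculated osmolality = 2·Na + glucose/18 + urea
= 2·138 + 64/18 + 2.9
= 276 + 3.56 + 2.90
= 282.46 mOsm/kg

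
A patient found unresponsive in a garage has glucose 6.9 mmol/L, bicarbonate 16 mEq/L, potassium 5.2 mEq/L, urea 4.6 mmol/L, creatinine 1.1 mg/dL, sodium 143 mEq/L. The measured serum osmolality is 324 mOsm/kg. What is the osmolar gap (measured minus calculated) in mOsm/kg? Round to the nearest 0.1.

Calculated osmolality = 2·Na + glucose + urea
= 2·143 + 6.9 + 4.6
= 286 + 6.90 + 4.60
= 297.5 mOsm/kg ≈ 297.5 mOsm/kg
Osmolar gap = measured − calculated = 324 − 297.5 = 26.5 mOsm/kg

26.5 mOsm/kg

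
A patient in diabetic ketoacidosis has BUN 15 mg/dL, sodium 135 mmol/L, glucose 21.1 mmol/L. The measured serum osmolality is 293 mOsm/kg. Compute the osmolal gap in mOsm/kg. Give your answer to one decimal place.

-3.5 mOsm/kg

Calculated osmolality = 2·Na + glucose + BUN/2.8
= 2·135 + 21.1 + 15/2.8
= 270 + 21.10 + 5.36
= 296.46 mOsm/kg ≈ 296.5 mOsm/kg
Osmolar gap = measured − calculated = 293 − 296.5 = -3.5 mOsm/kg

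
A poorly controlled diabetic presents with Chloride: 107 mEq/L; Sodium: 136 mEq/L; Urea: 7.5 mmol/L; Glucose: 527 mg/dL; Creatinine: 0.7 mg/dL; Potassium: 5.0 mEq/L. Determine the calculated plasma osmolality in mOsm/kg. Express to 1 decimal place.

308.8 mOsm/kg

Calculated osmolality = 2·Na + glucose/18 + urea
= 2·136 + 527/18 + 7.5
= 272 + 29.28 + 7.50
= 308.78 mOsm/kg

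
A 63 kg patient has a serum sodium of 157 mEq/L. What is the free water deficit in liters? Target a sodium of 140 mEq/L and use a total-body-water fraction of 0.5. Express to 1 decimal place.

3.8 L

TBW = 0.5 · 63 = 31.5 L
Free water deficit = TBW · (Na/140 − 1)
= 31.5 · (157/140 − 1)
= 31.5 · 0.1214
= 3.82 L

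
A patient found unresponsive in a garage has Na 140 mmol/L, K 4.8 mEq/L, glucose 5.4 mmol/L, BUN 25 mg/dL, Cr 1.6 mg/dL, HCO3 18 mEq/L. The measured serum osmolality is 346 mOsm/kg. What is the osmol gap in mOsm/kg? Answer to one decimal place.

51.7 mOsm/kg

Calculated osmolality = 2·Na + glucose + BUN/2.8
= 2·140 + 5.4 + 25/2.8
= 280 + 5.40 + 8.93
= 294.33 mOsm/kg ≈ 294.3 mOsm/kg
Osmolar gap = measured − calculated = 346 − 294.3 = 51.7 mOsm/kg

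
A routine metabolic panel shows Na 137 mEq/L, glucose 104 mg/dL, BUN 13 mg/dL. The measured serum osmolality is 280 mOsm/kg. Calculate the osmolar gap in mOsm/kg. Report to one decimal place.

Calculated osmolality = 2·Na + glucose/18 + BUN/2.8
= 2·137 + 104/18 + 13/2.8
= 274 + 5.78 + 4.64
= 284.42 mOsm/kg ≈ 284.4 mOsm/kg
Osmolar gap = measured − calculated = 280 − 284.4 = -4.4 mOsm/kg

-4.4 mOsm/kg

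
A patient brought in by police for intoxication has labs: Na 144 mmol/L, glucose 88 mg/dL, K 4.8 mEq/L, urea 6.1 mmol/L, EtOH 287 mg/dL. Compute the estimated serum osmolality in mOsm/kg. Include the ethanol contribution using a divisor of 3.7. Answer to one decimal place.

Calculated osmolality = 2·Na + glucose/18 + urea + ethanol/3.7
= 2·144 + 88/18 + 6.1 + 287/3.7
= 288 + 4.89 + 6.10 + 77.57
= 376.56 mOsm/kg

376.6 mOsm/kg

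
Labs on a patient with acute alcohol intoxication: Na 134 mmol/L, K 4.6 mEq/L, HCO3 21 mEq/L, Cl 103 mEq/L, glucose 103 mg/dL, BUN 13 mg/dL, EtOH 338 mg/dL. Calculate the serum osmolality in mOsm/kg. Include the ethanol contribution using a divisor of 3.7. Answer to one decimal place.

Calculated osmolality = 2·Na + glucose/18 + BUN/2.8 + ethanol/3.7
= 2·134 + 103/18 + 13/2.8 + 338/3.7
= 268 + 5.72 + 4.64 + 91.35
= 369.71 mOsm/kg

369.7 mOsm/kg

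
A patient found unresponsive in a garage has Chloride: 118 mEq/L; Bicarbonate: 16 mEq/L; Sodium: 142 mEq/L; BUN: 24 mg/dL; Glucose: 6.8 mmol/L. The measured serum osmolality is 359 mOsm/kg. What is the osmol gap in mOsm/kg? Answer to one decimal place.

Calculated osmolality = 2·Na + glucose + BUN/2.8
= 2·142 + 6.8 + 24/2.8
= 284 + 6.80 + 8.57
= 299.37 mOsm/kg ≈ 299.4 mOsm/kg
Osmolar gap = measured − calculated = 359 − 299.4 = 59.6 mOsm/kg

59.6 mOsm/kg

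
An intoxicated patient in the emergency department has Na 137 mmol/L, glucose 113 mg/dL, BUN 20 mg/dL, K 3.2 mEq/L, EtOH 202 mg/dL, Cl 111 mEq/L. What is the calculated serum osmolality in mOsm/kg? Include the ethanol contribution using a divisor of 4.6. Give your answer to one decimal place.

Calculated osmolality = 2·Na + glucose/18 + BUN/2.8 + ethanol/4.6
= 2·137 + 113/18 + 20/2.8 + 202/4.6
= 274 + 6.28 + 7.14 + 43.91
= 331.33 mOsm/kg

331.3 mOsm/kg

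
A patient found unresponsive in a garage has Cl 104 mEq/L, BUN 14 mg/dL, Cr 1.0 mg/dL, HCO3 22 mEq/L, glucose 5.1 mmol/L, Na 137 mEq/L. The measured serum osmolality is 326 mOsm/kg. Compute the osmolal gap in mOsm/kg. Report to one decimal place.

Calculated osmolality = 2·Na + glucose + BUN/2.8
= 2·137 + 5.1 + 14/2.8
= 274 + 5.10 + 5
= 284.1 mOsm/kg ≈ 284.1 mOsm/kg
Osmolar gap = measured − calculated = 326 − 284.1 = 41.9 mOsm/kg

41.9 mOsm/kg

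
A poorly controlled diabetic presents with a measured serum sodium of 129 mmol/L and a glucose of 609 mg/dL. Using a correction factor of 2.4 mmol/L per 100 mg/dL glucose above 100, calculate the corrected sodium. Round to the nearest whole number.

141 mmol/L

Corrected Na = measured Na + 2.4 · (glucose − 100)/100
= 129 + 2.4 · (609 − 100)/100
= 129 + 12.2
= 141.2 mmol/L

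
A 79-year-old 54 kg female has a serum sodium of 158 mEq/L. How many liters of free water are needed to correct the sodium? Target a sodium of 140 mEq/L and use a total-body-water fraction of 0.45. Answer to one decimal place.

TBW = 0.45 · 54 = 24.3 L
Free water deficit = TBW · (Na/140 − 1)
= 24.3 · (158/140 − 1)
= 24.3 · 0.1286
= 3.12 L

3.1 L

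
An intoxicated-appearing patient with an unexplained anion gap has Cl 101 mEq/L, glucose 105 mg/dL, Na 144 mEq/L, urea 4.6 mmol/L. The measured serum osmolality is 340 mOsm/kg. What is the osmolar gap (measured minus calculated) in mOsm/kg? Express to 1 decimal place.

Calculated osmolality = 2·Na + glucose/18 + urea
= 2·144 + 105/18 + 4.6
= 288 + 5.83 + 4.60
= 298.43 mOsm/kg ≈ 298.4 mOsm/kg
Osmolar gap = measured − calculated = 340 − 298.4 = 41.6 mOsm/kg

41.6 mOsm/kg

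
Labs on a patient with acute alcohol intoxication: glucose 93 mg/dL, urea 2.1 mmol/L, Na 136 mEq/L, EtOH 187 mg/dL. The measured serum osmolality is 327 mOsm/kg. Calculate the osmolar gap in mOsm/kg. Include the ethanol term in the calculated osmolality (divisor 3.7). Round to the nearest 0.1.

Calculated osmolality = 2·Na + glucose/18 + urea + ethanol/3.7
= 2·136 + 93/18 + 2.1 + 187/3.7
= 272 + 5.17 + 2.10 + 50.54
= 329.81 mOsm/kg ≈ 329.8 mOsm/kg
Osmolar gap = measured − calculated = 327 − 329.8 = -2.8 mOsm/kg

-2.8 mOsm/kg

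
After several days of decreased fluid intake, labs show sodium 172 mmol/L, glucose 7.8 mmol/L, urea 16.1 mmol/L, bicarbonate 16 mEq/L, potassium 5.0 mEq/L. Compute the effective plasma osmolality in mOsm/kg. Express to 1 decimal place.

Effective osmolality excludes urea (freely permeant across cell membranes):
2·Na + glucose
= 2·172 + 7.8
= 344 + 7.8
= 351.8 mOsm/kg

351.8 mOsm/kg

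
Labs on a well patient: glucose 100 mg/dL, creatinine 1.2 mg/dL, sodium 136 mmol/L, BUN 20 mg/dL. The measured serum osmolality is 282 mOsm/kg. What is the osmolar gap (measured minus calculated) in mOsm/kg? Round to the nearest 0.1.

-2.7 mOsm/kg

Calculated osmolality = 2·Na + glucose/18 + BUN/2.8
= 2·136 + 100/18 + 20/2.8
= 272 + 5.56 + 7.14
= 284.7 mOsm/kg ≈ 284.7 mOsm/kg
Osmolar gap = measured − calculated = 282 − 284.7 = -2.7 mOsm/kg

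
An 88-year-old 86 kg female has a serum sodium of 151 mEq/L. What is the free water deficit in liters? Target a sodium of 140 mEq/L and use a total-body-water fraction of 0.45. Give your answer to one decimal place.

TBW = 0.45 · 86 = 38.7 L
Free water deficit = TBW · (Na/140 − 1)
= 38.7 · (151/140 − 1)
= 38.7 · 0.0786
= 3.04 L

3.0 L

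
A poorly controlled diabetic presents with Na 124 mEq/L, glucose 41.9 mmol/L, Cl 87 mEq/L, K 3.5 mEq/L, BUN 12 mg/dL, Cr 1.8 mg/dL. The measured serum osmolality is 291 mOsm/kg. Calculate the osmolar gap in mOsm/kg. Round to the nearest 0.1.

Calculated osmolality = 2·Na + glucose + BUN/2.8
= 2·124 + 41.9 + 12/2.8
= 248 + 41.90 + 4.29
= 294.19 mOsm/kg ≈ 294.2 mOsm/kg
Osmolar gap = measured − calculated = 291 − 294.2 = -3.2 mOsm/kg

-3.2 mOsm/kg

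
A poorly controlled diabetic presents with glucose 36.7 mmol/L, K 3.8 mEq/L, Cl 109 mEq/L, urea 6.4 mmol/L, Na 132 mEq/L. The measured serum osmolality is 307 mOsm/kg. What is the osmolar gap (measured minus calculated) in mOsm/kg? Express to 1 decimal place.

Calculated osmolality = 2·Na + glucose + urea
= 2·132 + 36.7 + 6.4
= 264 + 36.70 + 6.40
= 307.1 mOsm/kg ≈ 307.1 mOsm/kg
Osmolar gap = measured − calculated = 307 − 307.1 = -0.1 mOsm/kg

-0.1 mOsm/kg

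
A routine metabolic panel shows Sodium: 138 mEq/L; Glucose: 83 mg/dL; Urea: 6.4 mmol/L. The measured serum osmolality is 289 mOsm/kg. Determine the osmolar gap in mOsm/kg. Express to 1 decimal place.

2.0 mOsm/kg

Calculated osmolality = 2·Na + glucose/18 + urea
= 2·138 + 83/18 + 6.4
= 276 + 4.61 + 6.40
= 287.01 mOsm/kg ≈ 287.0 mOsm/kg
Osmolar gap = measured − calculated = 289 − 287.0 = 2.0 mOsm/kg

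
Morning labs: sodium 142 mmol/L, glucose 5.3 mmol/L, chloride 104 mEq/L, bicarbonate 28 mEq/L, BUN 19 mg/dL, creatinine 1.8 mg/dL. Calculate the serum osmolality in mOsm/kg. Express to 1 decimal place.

Calculated osmolality = 2·Na + glucose + BUN/2.8
= 2·142 + 5.3 + 19/2.8
= 284 + 5.30 + 6.79
= 296.09 mOsm/kg

296.1 mOsm/kg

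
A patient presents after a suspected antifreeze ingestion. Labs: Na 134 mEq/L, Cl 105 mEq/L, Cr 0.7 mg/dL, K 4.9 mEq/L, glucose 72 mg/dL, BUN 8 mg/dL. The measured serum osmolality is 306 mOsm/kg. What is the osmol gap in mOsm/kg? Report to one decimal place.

31.1 mOsm/kg

Calculated osmolality = 2·Na + glucose/18 + BUN/2.8
= 2·134 + 72/18 + 8/2.8
= 268 + 4 + 2.86
= 274.86 mOsm/kg ≈ 274.9 mOsm/kg
Osmolar gap = measured − calculated = 306 − 274.9 = 31.1 mOsm/kg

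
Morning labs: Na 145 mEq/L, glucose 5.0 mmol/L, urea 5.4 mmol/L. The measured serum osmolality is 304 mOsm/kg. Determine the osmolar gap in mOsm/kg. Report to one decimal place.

Calculated osmolality = 2·Na + glucose + urea
= 2·145 + 5 + 5.4
= 290 + 5 + 5.40
= 300.4 mOsm/kg ≈ 300.4 mOsm/kg
Osmolar gap = measured − calculated = 304 − 300.4 = 3.6 mOsm/kg

3.6 mOsm/kg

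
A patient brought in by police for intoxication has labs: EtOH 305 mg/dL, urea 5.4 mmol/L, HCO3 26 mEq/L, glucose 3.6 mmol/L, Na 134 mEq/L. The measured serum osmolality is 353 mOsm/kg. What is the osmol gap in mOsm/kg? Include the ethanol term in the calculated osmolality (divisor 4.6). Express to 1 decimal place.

Calculated osmolality = 2·Na + glucose + urea + ethanol/4.6
= 2·134 + 3.6 + 5.4 + 305/4.6
= 268 + 3.60 + 5.40 + 66.30
= 343.3 mOsm/kg ≈ 343.3 mOsm/kg
Osmolar gap = measured − calculated = 353 − 343.3 = 9.7 mOsm/kg

9.7 mOsm/kg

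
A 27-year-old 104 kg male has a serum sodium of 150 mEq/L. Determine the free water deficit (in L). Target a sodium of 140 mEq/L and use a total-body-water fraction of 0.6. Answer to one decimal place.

4.5 L

TBW = 0.6 · 104 = 62.4 L
Free water deficit = TBW · (Na/140 − 1)
= 62.4 · (150/140 − 1)
= 62.4 · 0.0714
= 4.46 L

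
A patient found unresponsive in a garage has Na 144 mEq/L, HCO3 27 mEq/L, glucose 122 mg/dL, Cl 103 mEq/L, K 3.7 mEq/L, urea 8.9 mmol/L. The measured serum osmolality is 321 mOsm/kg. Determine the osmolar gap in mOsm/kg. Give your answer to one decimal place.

17.3 mOsm/kg

Calculated osmolality = 2·Na + glucose/18 + urea
= 2·144 + 122/18 + 8.9
= 288 + 6.78 + 8.90
= 303.68 mOsm/kg ≈ 303.7 mOsm/kg
Osmolar gap = measured − calculated = 321 − 303.7 = 17.3 mOsm/kg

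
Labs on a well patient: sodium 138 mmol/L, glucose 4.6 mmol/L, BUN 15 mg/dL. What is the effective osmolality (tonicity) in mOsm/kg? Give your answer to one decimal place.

280.6 mOsm/kg

Effective osmolality excludes urea (freely permeant across cell membranes):
2·Na + glucose
= 2·138 + 4.6
= 276 + 4.6
= 280.6 mOsm/kg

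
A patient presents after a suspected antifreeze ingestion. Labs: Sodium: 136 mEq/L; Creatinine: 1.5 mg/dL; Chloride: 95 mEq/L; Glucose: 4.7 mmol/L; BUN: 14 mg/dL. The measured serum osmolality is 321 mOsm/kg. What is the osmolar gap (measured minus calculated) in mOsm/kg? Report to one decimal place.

Calculated osmolality = 2·Na + glucose + BUN/2.8
= 2·136 + 4.7 + 14/2.8
= 272 + 4.70 + 5
= 281.7 mOsm/kg ≈ 281.7 mOsm/kg
Osmolar gap = measured − calculated = 321 − 281.7 = 39.3 mOsm/kg

39.3 mOsm/kg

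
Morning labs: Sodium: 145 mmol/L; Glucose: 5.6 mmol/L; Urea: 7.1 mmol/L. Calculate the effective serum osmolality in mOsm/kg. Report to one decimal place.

295.6 mOsm/kg

Effective osmolality excludes urea (freely permeant across cell membranes):
2·Na + glucose
= 2·145 + 5.6
= 290 + 5.6
= 295.6 mOsm/kg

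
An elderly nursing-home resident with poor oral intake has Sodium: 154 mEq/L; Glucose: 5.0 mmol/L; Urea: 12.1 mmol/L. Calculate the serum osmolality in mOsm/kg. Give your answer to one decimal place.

Calculated osmolality = 2·Na + glucose + urea
= 2·154 + 5 + 12.1
= 308 + 5 + 12.10
= 325.1 mOsm/kg

325.1 mOsm/kg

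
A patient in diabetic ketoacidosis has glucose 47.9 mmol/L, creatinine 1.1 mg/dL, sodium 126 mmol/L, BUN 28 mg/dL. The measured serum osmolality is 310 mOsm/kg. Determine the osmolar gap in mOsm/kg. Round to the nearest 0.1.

Calculated osmolality = 2·Na + glucose + BUN/2.8
= 2·126 + 47.9 + 28/2.8
= 252 + 47.90 + 10
= 309.9 mOsm/kg ≈ 309.9 mOsm/kg
Osmolar gap = measured − calculated = 310 − 309.9 = 0.1 mOsm/kg

0.1 mOsm/kg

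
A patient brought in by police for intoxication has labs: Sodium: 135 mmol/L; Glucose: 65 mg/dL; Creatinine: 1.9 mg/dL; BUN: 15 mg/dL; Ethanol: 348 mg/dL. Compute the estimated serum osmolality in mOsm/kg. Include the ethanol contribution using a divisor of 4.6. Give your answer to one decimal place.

Calculated osmolality = 2·Na + glucose/18 + BUN/2.8 + ethanol/4.6
= 2·135 + 65/18 + 15/2.8 + 348/4.6
= 270 + 3.61 + 5.36 + 75.65
= 354.62 mOsm/kg

354.6 mOsm/kg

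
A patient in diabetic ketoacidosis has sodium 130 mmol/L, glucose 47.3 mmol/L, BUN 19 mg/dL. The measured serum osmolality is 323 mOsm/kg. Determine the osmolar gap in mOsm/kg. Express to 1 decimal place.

8.9 mOsm/kg

Calculated osmolality = 2·Na + glucose + BUN/2.8
= 2·130 + 47.3 + 19/2.8
= 260 + 47.30 + 6.79
= 314.09 mOsm/kg ≈ 314.1 mOsm/kg
Osmolar gap = measured − calculated = 323 − 314.1 = 8.9 mOsm/kg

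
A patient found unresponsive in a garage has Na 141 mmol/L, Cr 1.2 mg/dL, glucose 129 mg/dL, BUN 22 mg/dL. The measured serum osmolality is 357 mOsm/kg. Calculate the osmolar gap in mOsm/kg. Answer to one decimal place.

Calculated osmolality = 2·Na + glucose/18 + BUN/2.8
= 2·141 + 129/18 + 22/2.8
= 282 + 7.17 + 7.86
= 297.03 mOsm/kg ≈ 297.0 mOsm/kg
Osmolar gap = measured − calculated = 357 − 297.0 = 60.0 mOsm/kg

60.0 mOsm/kg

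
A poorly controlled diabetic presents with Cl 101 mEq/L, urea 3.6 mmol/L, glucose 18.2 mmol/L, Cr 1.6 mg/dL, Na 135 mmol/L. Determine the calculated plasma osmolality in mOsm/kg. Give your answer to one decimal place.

291.8 mOsm/kg

Calculated osmolality = 2·Na + glucose + urea
= 2·135 + 18.2 + 3.6
= 270 + 18.20 + 3.60
= 291.8 mOsm/kg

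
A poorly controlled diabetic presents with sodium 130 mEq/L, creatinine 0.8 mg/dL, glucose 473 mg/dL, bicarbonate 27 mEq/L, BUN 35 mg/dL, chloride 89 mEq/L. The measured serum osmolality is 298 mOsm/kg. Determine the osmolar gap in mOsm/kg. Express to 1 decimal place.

Calculated osmolality = 2·Na + glucose/18 + BUN/2.8
= 2·130 + 473/18 + 35/2.8
= 260 + 26.28 + 12.50
= 298.78 mOsm/kg ≈ 298.8 mOsm/kg
Osmolar gap = measured − calculated = 298 − 298.8 = -0.8 mOsm/kg

-0.8 mOsm/kg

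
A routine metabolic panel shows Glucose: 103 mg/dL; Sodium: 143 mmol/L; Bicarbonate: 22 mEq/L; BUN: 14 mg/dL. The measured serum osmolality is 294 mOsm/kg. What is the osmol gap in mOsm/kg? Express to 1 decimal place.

Calculated osmolality = 2·Na + glucose/18 + BUN/2.8
= 2·143 + 103/18 + 14/2.8
= 286 + 5.72 + 5
= 296.72 mOsm/kg ≈ 296.7 mOsm/kg
Osmolar gap = measured − calculated = 294 − 296.7 = -2.7 mOsm/kg

-2.7 mOsm/kg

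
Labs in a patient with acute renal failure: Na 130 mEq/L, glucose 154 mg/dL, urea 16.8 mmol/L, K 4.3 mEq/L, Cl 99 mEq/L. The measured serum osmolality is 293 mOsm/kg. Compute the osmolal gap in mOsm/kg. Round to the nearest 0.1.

Calculated osmolality = 2·Na + glucose/18 + urea
= 2·130 + 154/18 + 16.8
= 260 + 8.56 + 16.80
= 285.36 mOsm/kg ≈ 285.4 mOsm/kg
Osmolar gap = measured − calculated = 293 − 285.4 = 7.6 mOsm/kg

7.6 mOsm/kg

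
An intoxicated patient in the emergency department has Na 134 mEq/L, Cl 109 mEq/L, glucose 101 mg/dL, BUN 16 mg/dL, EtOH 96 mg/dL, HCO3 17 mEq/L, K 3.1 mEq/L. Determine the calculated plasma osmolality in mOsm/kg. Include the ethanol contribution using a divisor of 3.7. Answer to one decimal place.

Calculated osmolality = 2·Na + glucose/18 + BUN/2.8 + ethanol/3.7
= 2·134 + 101/18 + 16/2.8 + 96/3.7
= 268 + 5.61 + 5.71 + 25.95
= 305.27 mOsm/kg

305.3 mOsm/kg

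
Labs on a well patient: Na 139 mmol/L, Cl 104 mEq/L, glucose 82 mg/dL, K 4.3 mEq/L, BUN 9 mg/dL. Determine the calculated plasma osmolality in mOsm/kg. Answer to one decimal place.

Calculated osmolality = 2·Na + glucose/18 + BUN/2.8
= 2·139 + 82/18 + 9/2.8
= 278 + 4.56 + 3.21
= 285.77 mOsm/kg

285.8 mOsm/kg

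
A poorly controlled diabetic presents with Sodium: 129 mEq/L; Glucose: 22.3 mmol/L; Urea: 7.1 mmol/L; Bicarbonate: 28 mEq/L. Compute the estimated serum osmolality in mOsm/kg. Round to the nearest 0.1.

Calculated osmolality = 2·Na + glucose + urea
= 2·129 + 22.3 + 7.1
= 258 + 22.30 + 7.10
= 287.4 mOsm/kg

287.4 mOsm/kg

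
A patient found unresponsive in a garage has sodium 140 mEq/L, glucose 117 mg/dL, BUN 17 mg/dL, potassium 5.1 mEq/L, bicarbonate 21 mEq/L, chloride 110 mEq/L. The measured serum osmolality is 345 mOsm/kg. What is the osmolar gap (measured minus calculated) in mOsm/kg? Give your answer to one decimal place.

52.4 mOsm/kg

Calculated osmolality = 2·Na + glucose/18 + BUN/2.8
= 2·140 + 117/18 + 17/2.8
= 280 + 6.50 + 6.07
= 292.57 mOsm/kg ≈ 292.6 mOsm/kg
Osmolar gap = measured − calculated = 345 − 292.6 = 52.4 mOsm/kg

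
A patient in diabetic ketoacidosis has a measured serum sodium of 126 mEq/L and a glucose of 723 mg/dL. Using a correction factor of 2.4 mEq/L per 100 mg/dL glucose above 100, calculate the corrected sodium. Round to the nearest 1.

141 mEq/L

Corrected Na = measured Na + 2.4 · (glucose − 100)/100
= 126 + 2.4 · (723 − 100)/100
= 126 + 15
= 141 mEq/L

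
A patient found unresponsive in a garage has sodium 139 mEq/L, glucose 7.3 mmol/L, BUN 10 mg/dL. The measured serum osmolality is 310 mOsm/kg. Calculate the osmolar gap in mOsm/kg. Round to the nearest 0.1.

Calculated osmolality = 2·Na + glucose + BUN/2.8
= 2·139 + 7.3 + 10/2.8
= 278 + 7.30 + 3.57
= 288.87 mOsm/kg ≈ 288.9 mOsm/kg
Osmolar gap = measured − calculated = 310 − 288.9 = 21.1 mOsm/kg

21.1 mOsm/kg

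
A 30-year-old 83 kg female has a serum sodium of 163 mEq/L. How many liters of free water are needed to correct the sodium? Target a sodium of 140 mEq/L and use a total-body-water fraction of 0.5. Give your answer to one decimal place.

TBW = 0.5 · 83 = 41.5 L
Free water deficit = TBW · (Na/140 − 1)
= 41.5 · (163/140 − 1)
= 41.5 · 0.1643
= 6.82 L

6.8 L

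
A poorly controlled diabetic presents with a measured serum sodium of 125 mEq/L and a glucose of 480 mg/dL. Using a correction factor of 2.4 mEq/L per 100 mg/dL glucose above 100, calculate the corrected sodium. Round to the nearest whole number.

Corrected Na = measured Na + 2.4 · (glucose − 100)/100
= 125 + 2.4 · (480 − 100)/100
= 125 + 9.1
= 134.1 mEq/L

134 mEq/L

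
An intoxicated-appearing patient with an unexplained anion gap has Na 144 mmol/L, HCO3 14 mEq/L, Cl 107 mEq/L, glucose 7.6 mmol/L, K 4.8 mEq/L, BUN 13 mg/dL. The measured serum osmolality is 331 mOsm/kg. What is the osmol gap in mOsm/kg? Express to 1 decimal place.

30.8 mOsm/kg

Calculated osmolality = 2·Na + glucose + BUN/2.8
= 2·144 + 7.6 + 13/2.8
= 288 + 7.60 + 4.64
= 300.24 mOsm/kg ≈ 300.2 mOsm/kg
Osmolar gap = measured − calculated = 331 − 300.2 = 30.8 mOsm/kg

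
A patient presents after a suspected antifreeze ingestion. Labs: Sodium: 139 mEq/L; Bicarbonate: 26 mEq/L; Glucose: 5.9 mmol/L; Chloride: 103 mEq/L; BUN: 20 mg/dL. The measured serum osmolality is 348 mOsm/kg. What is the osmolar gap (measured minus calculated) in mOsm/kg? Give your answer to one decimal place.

Calculated osmolality = 2·Na + glucose + BUN/2.8
= 2·139 + 5.9 + 20/2.8
= 278 + 5.90 + 7.14
= 291.04 mOsm/kg ≈ 291.0 mOsm/kg
Osmolar gap = measured − calculated = 348 − 291.0 = 57.0 mOsm/kg

57.0 mOsm/kg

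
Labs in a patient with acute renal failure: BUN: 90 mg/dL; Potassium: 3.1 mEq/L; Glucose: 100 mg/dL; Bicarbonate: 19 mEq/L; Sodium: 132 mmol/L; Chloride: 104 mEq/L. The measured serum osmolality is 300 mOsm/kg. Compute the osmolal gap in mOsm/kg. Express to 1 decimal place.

-1.7 mOsm/kg

Calculated osmolality = 2·Na + glucose/18 + BUN/2.8
= 2·132 + 100/18 + 90/2.8
= 264 + 5.56 + 32.14
= 301.7 mOsm/kg ≈ 301.7 mOsm/kg
Osmolar gap = measured − calculated = 300 − 301.7 = -1.7 mOsm/kg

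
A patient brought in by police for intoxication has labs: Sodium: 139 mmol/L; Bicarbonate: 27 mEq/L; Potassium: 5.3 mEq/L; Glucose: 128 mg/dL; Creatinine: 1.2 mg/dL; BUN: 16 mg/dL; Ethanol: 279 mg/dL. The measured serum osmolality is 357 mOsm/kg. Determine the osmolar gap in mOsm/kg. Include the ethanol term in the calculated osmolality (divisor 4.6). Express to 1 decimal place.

Calculated osmolality = 2·Na + glucose/18 + BUN/2.8 + ethanol/4.6
= 2·139 + 128/18 + 16/2.8 + 279/4.6
= 278 + 7.11 + 5.71 + 60.65
= 351.47 mOsm/kg ≈ 351.5 mOsm/kg
Osmolar gap = measured − calculated = 357 − 351.5 = 5.5 mOsm/kg

5.5 mOsm/kg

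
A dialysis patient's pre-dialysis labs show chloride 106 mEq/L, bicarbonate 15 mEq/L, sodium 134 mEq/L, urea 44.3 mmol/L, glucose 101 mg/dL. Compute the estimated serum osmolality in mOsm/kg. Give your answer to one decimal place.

Calculated osmolality = 2·Na + glucose/18 + urea
= 2·134 + 101/18 + 44.3
= 268 + 5.61 + 44.30
= 317.91 mOsm/kg

317.9 mOsm/kg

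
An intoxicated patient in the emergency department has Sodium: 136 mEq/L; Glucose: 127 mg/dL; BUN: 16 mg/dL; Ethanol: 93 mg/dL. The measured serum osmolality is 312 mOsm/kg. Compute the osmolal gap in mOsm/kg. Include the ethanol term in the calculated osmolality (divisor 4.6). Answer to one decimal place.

7.0 mOsm/kg

Calculated osmolality = 2·Na + glucose/18 + BUN/2.8 + ethanol/4.6
= 2·136 + 127/18 + 16/2.8 + 93/4.6
= 272 + 7.06 + 5.71 + 20.22
= 304.99 mOsm/kg ≈ 305.0 mOsm/kg
Osmolar gap = measured − calculated = 312 − 305.0 = 7.0 mOsm/kg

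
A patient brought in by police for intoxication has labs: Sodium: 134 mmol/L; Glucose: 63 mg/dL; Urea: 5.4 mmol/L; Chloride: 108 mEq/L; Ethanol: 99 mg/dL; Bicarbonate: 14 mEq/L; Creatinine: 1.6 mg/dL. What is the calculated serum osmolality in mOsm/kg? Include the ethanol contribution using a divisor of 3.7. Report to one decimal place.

Calculated osmolality = 2·Na + glucose/18 + urea + ethanol/3.7
= 2·134 + 63/18 + 5.4 + 99/3.7
= 268 + 3.50 + 5.40 + 26.76
= 303.66 mOsm/kg

303.7 mOsm/kg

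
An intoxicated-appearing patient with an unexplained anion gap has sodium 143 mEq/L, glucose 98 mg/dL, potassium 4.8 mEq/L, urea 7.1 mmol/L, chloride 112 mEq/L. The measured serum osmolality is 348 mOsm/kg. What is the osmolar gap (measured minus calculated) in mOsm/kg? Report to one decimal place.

Calculated osmolality = 2·Na + glucose/18 + urea
= 2·143 + 98/18 + 7.1
= 286 + 5.44 + 7.10
= 298.54 mOsm/kg ≈ 298.5 mOsm/kg
Osmolar gap = measured − calculated = 348 − 298.5 = 49.5 mOsm/kg

49.5 mOsm/kg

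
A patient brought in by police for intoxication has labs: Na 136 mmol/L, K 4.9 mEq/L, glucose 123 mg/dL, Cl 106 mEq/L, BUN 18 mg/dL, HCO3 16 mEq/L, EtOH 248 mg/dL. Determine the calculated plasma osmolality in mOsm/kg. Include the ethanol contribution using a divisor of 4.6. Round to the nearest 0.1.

339.2 mOsm/kg

Calculated osmolality = 2·Na + glucose/18 + BUN/2.8 + ethanol/4.6
= 2·136 + 123/18 + 18/2.8 + 248/4.6
= 272 + 6.83 + 6.43 + 53.91
= 339.17 mOsm/kg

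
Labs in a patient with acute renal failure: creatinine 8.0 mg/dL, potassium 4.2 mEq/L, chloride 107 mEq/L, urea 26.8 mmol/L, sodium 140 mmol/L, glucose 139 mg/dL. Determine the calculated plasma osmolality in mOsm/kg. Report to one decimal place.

Calculated osmolality = 2·Na + glucose/18 + urea
= 2·140 + 139/18 + 26.8
= 280 + 7.72 + 26.80
= 314.52 mOsm/kg

314.5 mOsm/kg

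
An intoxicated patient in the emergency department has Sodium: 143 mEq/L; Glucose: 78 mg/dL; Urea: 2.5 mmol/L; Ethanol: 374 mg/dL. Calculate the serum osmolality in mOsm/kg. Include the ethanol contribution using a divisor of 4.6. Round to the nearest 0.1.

Calculated osmolality = 2·Na + glucose/18 + urea + ethanol/4.6
= 2·143 + 78/18 + 2.5 + 374/4.6
= 286 + 4.33 + 2.50 + 81.30
= 374.13 mOsm/kg

374.1 mOsm/kg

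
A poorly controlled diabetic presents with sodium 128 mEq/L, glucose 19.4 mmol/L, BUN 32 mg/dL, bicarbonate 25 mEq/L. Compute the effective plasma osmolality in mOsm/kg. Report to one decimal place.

Effective osmolality excludes urea (freely permeant across cell membranes):
2·Na + glucose
= 2·128 + 19.4
= 256 + 19.4
= 275.4 mOsm/kg

275.4 mOsm/kg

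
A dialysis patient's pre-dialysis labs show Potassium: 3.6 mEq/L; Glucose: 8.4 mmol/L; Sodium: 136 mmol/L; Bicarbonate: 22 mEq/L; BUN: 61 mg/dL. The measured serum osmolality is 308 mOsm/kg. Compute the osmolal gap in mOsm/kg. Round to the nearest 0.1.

Calculated osmolality = 2·Na + glucose + BUN/2.8
= 2·136 + 8.4 + 61/2.8
= 272 + 8.40 + 21.79
= 302.19 mOsm/kg ≈ 302.2 mOsm/kg
Osmolar gap = measured − calculated = 308 − 302.2 = 5.8 mOsm/kg

5.8 mOsm/kg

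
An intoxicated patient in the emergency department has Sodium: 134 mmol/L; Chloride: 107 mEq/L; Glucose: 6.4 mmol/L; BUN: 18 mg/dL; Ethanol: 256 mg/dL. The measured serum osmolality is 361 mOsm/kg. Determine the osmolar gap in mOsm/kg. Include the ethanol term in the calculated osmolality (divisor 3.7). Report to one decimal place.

11.0 mOsm/kg

Calculated osmolality = 2·Na + glucose + BUN/2.8 + ethanol/3.7
= 2·134 + 6.4 + 18/2.8 + 256/3.7
= 268 + 6.40 + 6.43 + 69.19
= 350.02 mOsm/kg ≈ 350.0 mOsm/kg
Osmolar gap = measured − calculated = 361 − 350.0 = 11.0 mOsm/kg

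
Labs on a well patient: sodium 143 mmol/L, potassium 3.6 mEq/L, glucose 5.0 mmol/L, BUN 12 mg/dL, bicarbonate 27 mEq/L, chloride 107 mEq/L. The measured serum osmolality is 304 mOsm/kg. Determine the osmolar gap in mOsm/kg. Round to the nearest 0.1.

Calculated osmolality = 2·Na + glucose + BUN/2.8
= 2·143 + 5 + 12/2.8
= 286 + 5 + 4.29
= 295.29 mOsm/kg ≈ 295.3 mOsm/kg
Osmolar gap = measured − calculated = 304 − 295.3 = 8.7 mOsm/kg

8.7 mOsm/kg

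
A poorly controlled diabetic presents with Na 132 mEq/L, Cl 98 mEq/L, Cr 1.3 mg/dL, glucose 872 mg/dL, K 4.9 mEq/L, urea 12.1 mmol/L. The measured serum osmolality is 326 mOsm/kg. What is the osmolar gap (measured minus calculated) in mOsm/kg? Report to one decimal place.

1.5 mOsm/kg

Calculated osmolality = 2·Na + glucose/18 + urea
= 2·132 + 872/18 + 12.1
= 264 + 48.44 + 12.10
= 324.54 mOsm/kg ≈ 324.5 mOsm/kg
Osmolar gap = measured − calculated = 326 − 324.5 = 1.5 mOsm/kg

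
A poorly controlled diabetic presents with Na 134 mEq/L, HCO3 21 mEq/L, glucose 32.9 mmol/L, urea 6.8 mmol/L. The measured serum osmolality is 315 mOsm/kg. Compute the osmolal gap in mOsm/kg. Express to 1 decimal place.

Calculated osmolality = 2·Na + glucose + urea
= 2·134 + 32.9 + 6.8
= 268 + 32.90 + 6.80
= 307.7 mOsm/kg ≈ 307.7 mOsm/kg
Osmolar gap = measured − calculated = 315 − 307.7 = 7.3 mOsm/kg

7.3 mOsm/kg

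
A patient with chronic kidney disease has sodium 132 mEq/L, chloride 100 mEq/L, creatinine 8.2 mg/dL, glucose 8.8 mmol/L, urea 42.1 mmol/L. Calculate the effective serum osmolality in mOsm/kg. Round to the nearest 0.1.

Effective osmolality excludes urea (freely permeant across cell membranes):
2·Na + glucose
= 2·132 + 8.8
= 264 + 8.8
= 272.8 mOsm/kg

272.8 mOsm/kg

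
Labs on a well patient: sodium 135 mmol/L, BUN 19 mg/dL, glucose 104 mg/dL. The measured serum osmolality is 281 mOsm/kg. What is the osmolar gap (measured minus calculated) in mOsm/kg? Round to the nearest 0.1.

Calculated osmolality = 2·Na + glucose/18 + BUN/2.8
= 2·135 + 104/18 + 19/2.8
= 270 + 5.78 + 6.79
= 282.57 mOsm/kg ≈ 282.6 mOsm/kg
Osmolar gap = measured − calculated = 281 − 282.6 = -1.6 mOsm/kg

-1.6 mOsm/kg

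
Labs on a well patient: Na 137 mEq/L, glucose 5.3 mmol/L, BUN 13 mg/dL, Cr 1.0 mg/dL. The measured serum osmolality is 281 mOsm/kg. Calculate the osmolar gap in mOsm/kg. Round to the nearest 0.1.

Calculated osmolality = 2·Na + glucose + BUN/2.8
= 2·137 + 5.3 + 13/2.8
= 274 + 5.30 + 4.64
= 283.94 mOsm/kg ≈ 283.9 mOsm/kg
Osmolar gap = measured − calculated = 281 − 283.9 = -2.9 mOsm/kg

-2.9 mOsm/kg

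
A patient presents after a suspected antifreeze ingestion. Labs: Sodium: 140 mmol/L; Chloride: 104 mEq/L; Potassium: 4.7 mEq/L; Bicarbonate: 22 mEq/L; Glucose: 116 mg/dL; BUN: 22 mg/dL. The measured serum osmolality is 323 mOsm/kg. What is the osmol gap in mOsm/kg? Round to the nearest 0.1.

Calculated osmolality = 2·Na + glucose/18 + BUN/2.8
= 2·140 + 116/18 + 22/2.8
= 280 + 6.44 + 7.86
= 294.3 mOsm/kg ≈ 294.3 mOsm/kg
Osmolar gap = measured − calculated = 323 − 294.3 = 28.7 mOsm/kg

28.7 mOsm/kg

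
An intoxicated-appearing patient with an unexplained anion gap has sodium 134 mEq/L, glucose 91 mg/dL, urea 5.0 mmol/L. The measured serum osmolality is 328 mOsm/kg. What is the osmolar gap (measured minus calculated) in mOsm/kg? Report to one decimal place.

Calculated osmolality = 2·Na + glucose/18 + urea
= 2·134 + 91/18 + 5
= 268 + 5.06 + 5
= 278.06 mOsm/kg ≈ 278.1 mOsm/kg
Osmolar gap = measured − calculated = 328 − 278.1 = 49.9 mOsm/kg

49.9 mOsm/kg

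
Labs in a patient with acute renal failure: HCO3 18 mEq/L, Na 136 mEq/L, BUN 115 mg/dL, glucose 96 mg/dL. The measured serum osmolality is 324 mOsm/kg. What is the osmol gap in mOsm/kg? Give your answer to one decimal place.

Calculated osmolality = 2·Na + glucose/18 + BUN/2.8
= 2·136 + 96/18 + 115/2.8
= 272 + 5.33 + 41.07
= 318.4 mOsm/kg ≈ 318.4 mOsm/kg
Osmolar gap = measured − calculated = 324 − 318.4 = 5.6 mOsm/kg

5.6 mOsm/kg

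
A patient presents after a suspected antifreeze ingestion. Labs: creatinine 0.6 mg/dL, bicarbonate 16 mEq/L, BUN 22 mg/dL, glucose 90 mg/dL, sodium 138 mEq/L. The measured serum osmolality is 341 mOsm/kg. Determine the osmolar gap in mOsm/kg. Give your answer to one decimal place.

Calculated osmolality = 2·Na + glucose/18 + BUN/2.8
= 2·138 + 90/18 + 22/2.8
= 276 + 5 + 7.86
= 288.86 mOsm/kg ≈ 288.9 mOsm/kg
Osmolar gap = measured − calculated = 341 − 288.9 = 52.1 mOsm/kg

52.1 mOsm/kg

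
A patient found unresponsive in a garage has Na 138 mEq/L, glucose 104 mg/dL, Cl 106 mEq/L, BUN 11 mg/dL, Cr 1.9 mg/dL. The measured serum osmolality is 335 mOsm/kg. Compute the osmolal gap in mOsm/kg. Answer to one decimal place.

49.3 mOsm/kg

Calculated osmolality = 2·Na + glucose/18 + BUN/2.8
= 2·138 + 104/18 + 11/2.8
= 276 + 5.78 + 3.93
= 285.71 mOsm/kg ≈ 285.7 mOsm/kg
Osmolar gap = measured − calculated = 335 − 285.7 = 49.3 mOsm/kg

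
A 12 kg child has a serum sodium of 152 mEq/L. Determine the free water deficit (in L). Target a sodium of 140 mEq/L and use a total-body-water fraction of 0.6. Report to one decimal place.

TBW = 0.6 · 12 = 7.2 L
Free water deficit = TBW · (Na/140 − 1)
= 7.2 · (152/140 − 1)
= 7.2 · 0.0857
= 0.62 L

0.6 L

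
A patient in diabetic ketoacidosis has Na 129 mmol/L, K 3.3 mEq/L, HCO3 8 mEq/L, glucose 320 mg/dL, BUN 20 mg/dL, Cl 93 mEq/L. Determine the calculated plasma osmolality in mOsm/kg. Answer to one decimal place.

Calculated osmolality = 2·Na + glucose/18 + BUN/2.8
= 2·129 + 320/18 + 20/2.8
= 258 + 17.78 + 7.14
= 282.92 mOsm/kg

282.9 mOsm/kg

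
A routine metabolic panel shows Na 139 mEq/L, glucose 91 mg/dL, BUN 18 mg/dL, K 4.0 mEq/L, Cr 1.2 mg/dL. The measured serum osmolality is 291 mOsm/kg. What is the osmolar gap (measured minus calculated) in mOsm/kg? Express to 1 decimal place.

Calculated osmolality = 2·Na + glucose/18 + BUN/2.8
= 2·139 + 91/18 + 18/2.8
= 278 + 5.06 + 6.43
= 289.49 mOsm/kg ≈ 289.5 mOsm/kg
Osmolar gap = measured − calculated = 291 − 289.5 = 1.5 mOsm/kg

1.5 mOsm/kg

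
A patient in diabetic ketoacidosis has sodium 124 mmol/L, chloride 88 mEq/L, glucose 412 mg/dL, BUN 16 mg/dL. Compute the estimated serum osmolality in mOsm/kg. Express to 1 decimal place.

276.6 mOsm/kg

Calculated osmolality = 2·Na + glucose/18 + BUN/2.8
= 2·124 + 412/18 + 16/2.8
= 248 + 22.89 + 5.71
= 276.6 mOsm/kg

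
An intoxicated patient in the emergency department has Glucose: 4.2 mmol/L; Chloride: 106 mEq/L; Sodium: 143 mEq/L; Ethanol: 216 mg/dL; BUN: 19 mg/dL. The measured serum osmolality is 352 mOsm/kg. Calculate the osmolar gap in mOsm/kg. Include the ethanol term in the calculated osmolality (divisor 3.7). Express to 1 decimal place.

-3.4 mOsm/kg

Calculated osmolality = 2·Na + glucose + BUN/2.8 + ethanol/3.7
= 2·143 + 4.2 + 19/2.8 + 216/3.7
= 286 + 4.20 + 6.79 + 58.38
= 355.37 mOsm/kg ≈ 355.4 mOsm/kg
Osmolar gap = measured − calculated = 352 − 355.4 = -3.4 mOsm/kg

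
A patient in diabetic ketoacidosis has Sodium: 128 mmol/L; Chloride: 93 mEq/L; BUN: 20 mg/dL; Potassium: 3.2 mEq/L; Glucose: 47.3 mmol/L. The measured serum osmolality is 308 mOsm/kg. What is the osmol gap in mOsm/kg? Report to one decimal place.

Calculated osmolality = 2·Na + glucose + BUN/2.8
= 2·128 + 47.3 + 20/2.8
= 256 + 47.30 + 7.14
= 310.44 mOsm/kg ≈ 310.4 mOsm/kg
Osmolar gap = measured − calculated = 308 − 310.4 = -2.4 mOsm/kg

-2.4 mOsm/kg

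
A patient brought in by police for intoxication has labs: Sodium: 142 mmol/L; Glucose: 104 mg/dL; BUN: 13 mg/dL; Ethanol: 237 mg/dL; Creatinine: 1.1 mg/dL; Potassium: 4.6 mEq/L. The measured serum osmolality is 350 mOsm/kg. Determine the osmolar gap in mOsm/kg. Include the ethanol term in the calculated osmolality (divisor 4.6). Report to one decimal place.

Calculated osmolality = 2·Na + glucose/18 + BUN/2.8 + ethanol/4.6
= 2·142 + 104/18 + 13/2.8 + 237/4.6
= 284 + 5.78 + 4.64 + 51.52
= 345.94 mOsm/kg ≈ 345.9 mOsm/kg
Osmolar gap = measured − calculated = 350 − 345.9 = 4.1 mOsm/kg

4.1 mOsm/kg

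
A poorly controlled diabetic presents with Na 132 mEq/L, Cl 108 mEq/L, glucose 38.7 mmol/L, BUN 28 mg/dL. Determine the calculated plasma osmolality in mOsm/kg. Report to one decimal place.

312.7 mOsm/kg

Calculated osmolality = 2·Na + glucose + BUN/2.8
= 2·132 + 38.7 + 28/2.8
= 264 + 38.70 + 10
= 312.7 mOsm/kg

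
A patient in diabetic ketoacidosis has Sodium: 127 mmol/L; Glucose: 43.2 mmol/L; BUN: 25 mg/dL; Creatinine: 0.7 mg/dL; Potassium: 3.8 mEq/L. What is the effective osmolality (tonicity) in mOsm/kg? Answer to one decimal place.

Effective osmolality excludes urea (freely permeant across cell membranes):
2·Na + glucose
= 2·127 + 43.2
= 254 + 43.2
= 297.2 mOsm/kg

297.2 mOsm/kg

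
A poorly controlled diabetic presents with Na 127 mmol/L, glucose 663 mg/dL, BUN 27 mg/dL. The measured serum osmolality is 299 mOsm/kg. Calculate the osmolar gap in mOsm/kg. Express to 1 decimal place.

-1.5 mOsm/kg

Calculated osmolality = 2·Na + glucose/18 + BUN/2.8
= 2·127 + 663/18 + 27/2.8
= 254 + 36.83 + 9.64
= 300.47 mOsm/kg ≈ 300.5 mOsm/kg
Osmolar gap = measured − calculated = 299 − 300.5 = -1.5 mOsm/kg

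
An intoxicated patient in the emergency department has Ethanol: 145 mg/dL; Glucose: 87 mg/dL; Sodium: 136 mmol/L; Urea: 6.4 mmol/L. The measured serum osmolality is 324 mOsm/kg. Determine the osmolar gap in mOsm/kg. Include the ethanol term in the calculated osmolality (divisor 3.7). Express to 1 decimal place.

Calculated osmolality = 2·Na + glucose/18 + urea + ethanol/3.7
= 2·136 + 87/18 + 6.4 + 145/3.7
= 272 + 4.83 + 6.40 + 39.19
= 322.42 mOsm/kg ≈ 322.4 mOsm/kg
Osmolar gap = measured − calculated = 324 − 322.4 = 1.6 mOsm/kg

1.6 mOsm/kg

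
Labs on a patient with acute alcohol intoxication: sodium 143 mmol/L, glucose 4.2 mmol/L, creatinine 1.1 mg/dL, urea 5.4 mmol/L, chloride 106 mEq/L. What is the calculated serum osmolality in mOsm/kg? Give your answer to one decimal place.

Calculated osmolality = 2·Na + glucose + urea
= 2·143 + 4.2 + 5.4
= 286 + 4.20 + 5.40
= 295.6 mOsm/kg

295.6 mOsm/kg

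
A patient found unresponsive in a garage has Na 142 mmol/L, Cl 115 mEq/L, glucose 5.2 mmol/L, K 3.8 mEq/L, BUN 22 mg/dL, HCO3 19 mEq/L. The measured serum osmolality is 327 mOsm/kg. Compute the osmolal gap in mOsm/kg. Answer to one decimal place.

29.9 mOsm/kg

Calculated osmolality = 2·Na + glucose + BUN/2.8
= 2·142 + 5.2 + 22/2.8
= 284 + 5.20 + 7.86
= 297.06 mOsm/kg ≈ 297.1 mOsm/kg
Osmolar gap = measured − calculated = 327 − 297.1 = 29.9 mOsm/kg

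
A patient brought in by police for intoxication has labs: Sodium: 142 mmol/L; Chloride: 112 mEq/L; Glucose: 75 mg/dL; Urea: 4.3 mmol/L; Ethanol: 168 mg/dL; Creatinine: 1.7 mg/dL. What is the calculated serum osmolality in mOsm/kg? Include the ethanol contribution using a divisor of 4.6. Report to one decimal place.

329.0 mOsm/kg

Calculated osmolality = 2·Na + glucose/18 + urea + ethanol/4.6
= 2·142 + 75/18 + 4.3 + 168/4.6
= 284 + 4.17 + 4.30 + 36.52
= 328.99 mOsm/kg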